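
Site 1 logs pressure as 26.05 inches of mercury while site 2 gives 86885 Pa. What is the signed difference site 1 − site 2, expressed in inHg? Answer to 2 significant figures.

0.39 inHg

site 2: 86885 Pa = 25.6571 inHg.
Difference: 26.0500 − 25.6571 = 0.39 inHg.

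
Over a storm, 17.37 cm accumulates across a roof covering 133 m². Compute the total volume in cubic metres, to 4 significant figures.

Depth: 17.37 cm × 10 = 173.7 mm.
1 mm over 1 m² is 1 L, so volume = 173.7 × 133 = 23102.1 L = 23.10 m³.

23.10 cubic metres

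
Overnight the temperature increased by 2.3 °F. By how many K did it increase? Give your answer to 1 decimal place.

1.3 K

Converting a difference, only the 9/5 scale factor applies: ΔK = 2.3 × 0.5556 = 1.3 K.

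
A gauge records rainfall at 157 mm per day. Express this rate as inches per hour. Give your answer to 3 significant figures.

157 mm/day × 0.0393701 in/mm × 0.0416667 day/hour = 0.258 in/hour.

0.258 in/hour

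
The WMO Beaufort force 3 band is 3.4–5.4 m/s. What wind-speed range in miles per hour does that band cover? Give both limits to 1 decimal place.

7.6 to 12.1 mph

3.4–5.4 m/s × 2.237 = 7.6–12.1 mph.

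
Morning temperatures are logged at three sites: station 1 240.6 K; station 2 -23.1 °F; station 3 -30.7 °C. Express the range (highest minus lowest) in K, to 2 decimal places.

station 1: 240.6 K = -32.550 °C.
station 2: -23.1 °F = -30.611 °C.
Spread: (-30.611) − (-32.550) = 1.939 °C.

1.94 K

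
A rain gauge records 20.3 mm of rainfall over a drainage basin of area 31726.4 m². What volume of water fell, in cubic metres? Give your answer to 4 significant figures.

644.0 cubic metres

1 mm over 1 m² is 1 L, so volume = 20.3 × 31726.4 = 644045.92 L = 644.0 m³.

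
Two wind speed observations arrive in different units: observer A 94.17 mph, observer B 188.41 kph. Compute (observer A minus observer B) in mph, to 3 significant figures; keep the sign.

-22.9 mph

observer B: 188.41 km/h = 117.073 mph.
Difference: 94.170 − 117.073 = -22.9 mph.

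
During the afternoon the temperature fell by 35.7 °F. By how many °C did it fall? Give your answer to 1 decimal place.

19.8 °C

For a temperature change the 32° offset cancels: Δ°C = 35.7 × 0.5556 = 19.8 °C.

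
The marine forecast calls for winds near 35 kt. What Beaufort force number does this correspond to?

35 kt lies in the Beaufort 8 band (gale, 34–40 kt).

Beaufort force 8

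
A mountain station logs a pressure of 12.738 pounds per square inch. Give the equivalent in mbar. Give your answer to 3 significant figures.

1 psi = 68.9476 mb, so 12.738 × 68.9476 = 878 mb.

878 mb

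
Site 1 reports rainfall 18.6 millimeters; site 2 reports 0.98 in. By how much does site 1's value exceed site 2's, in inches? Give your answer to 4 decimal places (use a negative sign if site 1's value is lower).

site 1: 18.6 mm = 0.732283 in.
Difference: 0.732283 − 0.980000 = -0.2477 in.

-0.2477 in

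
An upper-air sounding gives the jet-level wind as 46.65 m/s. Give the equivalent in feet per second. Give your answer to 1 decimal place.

153.1 ft/s

1 m/s = 3.28084 ft/s, so 46.65 × 3.28084 = 153.1 ft/s.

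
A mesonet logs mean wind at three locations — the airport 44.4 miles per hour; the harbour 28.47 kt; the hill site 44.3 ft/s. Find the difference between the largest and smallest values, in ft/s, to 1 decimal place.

20.8 ft/s

the airport: 44.4 mph = 65.120 ft/s.
the harbour: 28.47 kt = 48.052 ft/s.
Spread: 65.120 − 44.300 = 20.8 ft/s.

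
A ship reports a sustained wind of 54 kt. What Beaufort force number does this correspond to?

Beaufort force 10

54 kt lies in the Beaufort 10 band (storm, 48–55 kt).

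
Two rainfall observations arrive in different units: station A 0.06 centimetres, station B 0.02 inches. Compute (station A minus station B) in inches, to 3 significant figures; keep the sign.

0.00362 in

station A: 0.06 cm = 0.0236220 in.
Difference: 0.0236220 − 0.0200000 = 0.00362 in.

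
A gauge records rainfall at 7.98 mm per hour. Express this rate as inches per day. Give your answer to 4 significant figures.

7.540 in/day

7.98 mm/hour × 0.0393701 in/mm × 24 hour/day = 7.540 in/day.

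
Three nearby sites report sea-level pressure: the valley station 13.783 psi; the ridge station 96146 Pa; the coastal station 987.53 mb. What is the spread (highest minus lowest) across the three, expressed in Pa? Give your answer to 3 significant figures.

the valley station: 13.783 psi = 95030.44 Pa.
the coastal station: 987.53 mb = 98753.00 Pa.
Spread: 98753.00 − 95030.44 = 3720 Pa.

3720 Pa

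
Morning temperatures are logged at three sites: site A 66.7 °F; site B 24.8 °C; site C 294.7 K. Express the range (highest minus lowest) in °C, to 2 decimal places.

site A: 66.7 °F = 19.278 °C.
site C: 294.7 K = 21.550 °C.
Spread: 24.800 − 19.278 = 5.522 °C.

5.52 °C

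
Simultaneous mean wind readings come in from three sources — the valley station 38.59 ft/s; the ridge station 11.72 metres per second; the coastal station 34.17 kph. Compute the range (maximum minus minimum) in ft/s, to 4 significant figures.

7.449 ft/s

the ridge station: 11.72 m/s = 38.45144 ft/s.
the coastal station: 34.17 km/h = 31.14064 ft/s.
Spread: 38.59000 − 31.14064 = 7.449 ft/s.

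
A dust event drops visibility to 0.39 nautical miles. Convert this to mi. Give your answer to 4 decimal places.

0.4488 SM

1 nmi = 1.15078 SM, so 0.39 × 1.15078 = 0.4488 SM.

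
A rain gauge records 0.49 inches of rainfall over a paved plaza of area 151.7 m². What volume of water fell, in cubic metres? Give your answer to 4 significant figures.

1.888 cubic metres

Depth: 0.49 in × 25.4 = 12.446 mm.
1 mm over 1 m² is 1 L, so volume = 12.446 × 151.7 = 1888.0582 L = 1.888 m³.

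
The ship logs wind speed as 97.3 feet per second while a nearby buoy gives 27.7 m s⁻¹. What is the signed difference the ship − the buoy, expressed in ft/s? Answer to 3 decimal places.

6.421 ft/s

the buoy: 27.7 m/s = 90.87927 ft/s.
Difference: 97.30000 − 90.87927 = 6.421 ft/s.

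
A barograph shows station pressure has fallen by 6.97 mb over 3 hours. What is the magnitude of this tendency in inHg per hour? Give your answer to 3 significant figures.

6.97 mb / 3 h × 0.02953 inHg/mb = 0.0686 inHg/h.

0.0686 inHg per hour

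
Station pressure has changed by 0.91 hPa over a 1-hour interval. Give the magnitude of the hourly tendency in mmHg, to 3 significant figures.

0.683 mmHg per hour

0.91 hPa / 1 h × 0.750062 mmHg/hPa = 0.683 mmHg/h.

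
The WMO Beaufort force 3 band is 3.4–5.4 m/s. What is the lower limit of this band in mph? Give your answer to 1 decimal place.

3.4–5.4 m/s × 2.237 = 7.6–12.1 mph.

7.6 mph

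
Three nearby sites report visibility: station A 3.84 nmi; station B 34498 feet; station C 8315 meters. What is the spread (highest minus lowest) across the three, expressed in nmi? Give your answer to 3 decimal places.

station B: 34498 ft = 5.67764 nmi.
station C: 8315 m = 4.48974 nmi.
Spread: 5.67764 − 3.84000 = 1.838 nmi.

1.838 nmi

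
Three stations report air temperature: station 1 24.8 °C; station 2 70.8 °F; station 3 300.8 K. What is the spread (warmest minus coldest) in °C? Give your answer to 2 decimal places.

station 2: 70.8 °F = 21.556 °C.
station 3: 300.8 K = 27.650 °C.
Spread: 27.650 − 21.556 = 6.094 °C.

6.09 °C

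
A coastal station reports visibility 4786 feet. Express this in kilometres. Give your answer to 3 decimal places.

1.459 km

1 ft = 0.0003048 km, so 4786 × 0.0003048 = 1.459 km.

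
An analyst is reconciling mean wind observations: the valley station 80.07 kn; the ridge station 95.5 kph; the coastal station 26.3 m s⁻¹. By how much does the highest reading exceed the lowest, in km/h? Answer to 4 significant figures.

the valley station: 80.07 kt = 148.2896 km/h.
the coastal station: 26.3 m/s = 94.6800 km/h.
Spread: 148.2896 − 94.6800 = 53.61 km/h.

53.61 km/h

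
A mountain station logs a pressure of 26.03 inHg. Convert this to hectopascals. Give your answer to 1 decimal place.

881.5 hPa

1 inHg = 33.8639 hPa, so 26.03 × 33.8639 = 881.5 hPa.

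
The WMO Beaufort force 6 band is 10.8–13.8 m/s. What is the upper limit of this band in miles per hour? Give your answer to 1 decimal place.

30.9 mph

10.8–13.8 m/s × 2.237 = 24.2–30.9 mph.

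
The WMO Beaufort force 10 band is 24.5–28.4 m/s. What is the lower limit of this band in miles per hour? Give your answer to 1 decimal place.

54.8 mph

24.5–28.4 m/s × 2.237 = 54.8–63.5 mph.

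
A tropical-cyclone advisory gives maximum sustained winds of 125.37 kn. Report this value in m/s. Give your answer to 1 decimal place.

1 kt = 0.514444 m/s, so 125.37 × 0.514444 = 64.5 m/s.

64.5 m/s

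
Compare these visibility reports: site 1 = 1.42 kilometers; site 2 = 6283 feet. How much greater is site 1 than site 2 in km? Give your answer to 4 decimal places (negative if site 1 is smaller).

-0.4951 km

site 2: 6283 ft = 1.915058 km.
Difference: 1.420000 − 1.915058 = -0.4951 km.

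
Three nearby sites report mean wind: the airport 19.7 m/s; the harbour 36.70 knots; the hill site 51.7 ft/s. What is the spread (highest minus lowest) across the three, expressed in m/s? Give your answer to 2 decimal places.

3.94 m/s

the harbour: 36.70 kt = 18.8801 m/s.
the hill site: 51.7 ft/s = 15.7582 m/s.
Spread: 19.7000 − 15.7582 = 3.94 m/s.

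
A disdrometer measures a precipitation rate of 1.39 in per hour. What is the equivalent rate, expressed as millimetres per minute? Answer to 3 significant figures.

0.588 mm/minute

1.39 in/hour × 25.4 mm/in × 0.0166667 hour/minute = 0.588 mm/minute.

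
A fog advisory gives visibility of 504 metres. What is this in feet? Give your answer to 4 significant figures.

1 m = 3.28084 ft, so 504 × 3.28084 = 1654 ft.

1654 ft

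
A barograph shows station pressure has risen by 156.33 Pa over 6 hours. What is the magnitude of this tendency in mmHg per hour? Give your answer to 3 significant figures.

156.33 Pa / 6 h × 0.00750062 mmHg/Pa = 0.195 mmHg/h.

0.195 mmHg per hour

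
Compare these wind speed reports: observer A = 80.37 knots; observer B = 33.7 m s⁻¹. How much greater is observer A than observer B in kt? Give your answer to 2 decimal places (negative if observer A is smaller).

observer B: 33.7 m/s = 65.5076 kt.
Difference: 80.3700 − 65.5076 = 14.86 kt.

14.86 kt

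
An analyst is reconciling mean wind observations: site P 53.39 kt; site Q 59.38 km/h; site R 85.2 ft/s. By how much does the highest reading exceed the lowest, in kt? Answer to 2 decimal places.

site Q: 59.38 km/h = 32.0626 kt.
site R: 85.2 ft/s = 50.4796 kt.
Spread: 53.3900 − 32.0626 = 21.33 kt.

21.33 kt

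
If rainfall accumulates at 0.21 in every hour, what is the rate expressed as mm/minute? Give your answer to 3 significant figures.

0.21 in/hour × 25.4 mm/in × 0.0166667 hour/minute = 0.0889 mm/minute.

0.0889 mm/minute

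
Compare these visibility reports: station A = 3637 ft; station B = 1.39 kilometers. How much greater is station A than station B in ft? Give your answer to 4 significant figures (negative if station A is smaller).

station B: 1.39 km = 4560.367 ft.
Difference: 3637.000 − 4560.367 = -923.4 ft.

-923.4 ft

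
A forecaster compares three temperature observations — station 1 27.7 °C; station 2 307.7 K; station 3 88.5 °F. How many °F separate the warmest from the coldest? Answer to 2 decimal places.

12.33 °F

station 2: 307.7 K = 34.550 °C.
station 3: 88.5 °F = 31.389 °C.
Spread: 34.550 − 27.700 = 6.850 °C = 12.33 °F.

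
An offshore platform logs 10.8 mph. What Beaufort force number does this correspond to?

10.8 mph = 4.8 m/s, which is Beaufort 3 (gentle breeze, 3.4–5.4 m/s).

Beaufort force 3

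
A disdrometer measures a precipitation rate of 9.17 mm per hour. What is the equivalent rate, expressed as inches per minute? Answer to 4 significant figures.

0.006017 in/minute

9.17 mm/hour × 0.0393701 in/mm × 0.0166667 hour/minute = 0.006017 in/minute.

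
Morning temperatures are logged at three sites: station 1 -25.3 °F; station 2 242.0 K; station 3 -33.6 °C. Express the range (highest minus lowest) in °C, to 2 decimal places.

station 1: -25.3 °F = -31.833 °C.
station 2: 242.0 K = -31.150 °C.
Spread: (-31.150) − (-33.600) = 2.450 °C.

2.45 °C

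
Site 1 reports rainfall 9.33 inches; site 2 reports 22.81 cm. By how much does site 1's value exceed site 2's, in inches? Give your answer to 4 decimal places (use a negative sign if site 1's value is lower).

0.3497 in

site 2: 22.81 cm = 8.980315 in.
Difference: 9.330000 − 8.980315 = 0.3497 in.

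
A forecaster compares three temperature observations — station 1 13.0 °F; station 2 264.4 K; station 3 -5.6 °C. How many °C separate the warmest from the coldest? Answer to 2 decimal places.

station 1: 13.0 °F = -10.556 °C.
station 2: 264.4 K = -8.750 °C.
Spread: (-5.600) − (-10.556) = 4.956 °C.

4.96 °C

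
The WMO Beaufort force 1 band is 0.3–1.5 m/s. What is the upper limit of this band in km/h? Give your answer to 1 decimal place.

0.3–1.5 m/s × 3.6 = 1.1–5.4 km/h.

5.4 km/h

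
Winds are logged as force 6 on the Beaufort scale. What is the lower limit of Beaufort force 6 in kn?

22 kt

Beaufort 6 (strong breeze) spans 22–27 knots.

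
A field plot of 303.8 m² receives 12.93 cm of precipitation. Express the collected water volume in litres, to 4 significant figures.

Depth: 12.93 cm × 10 = 129.3 mm.
1 mm over 1 m² is 1 L, so volume = 129.3 × 303.8 = 39281.34 L ≈ 39280 L.

39280 litres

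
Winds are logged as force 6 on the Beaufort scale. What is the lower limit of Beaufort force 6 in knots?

22 kt

Beaufort 6 (strong breeze) spans 22–27 knots.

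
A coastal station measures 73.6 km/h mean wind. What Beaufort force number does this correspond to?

Beaufort force 8

73.6 km/h = 20.4 m/s, which is Beaufort 8 (gale, 17.2–20.7 m/s).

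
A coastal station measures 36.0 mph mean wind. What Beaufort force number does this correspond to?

36.0 mph = 16.1 m/s, which is Beaufort 7 (near gale, 13.9–17.1 m/s).

Beaufort force 7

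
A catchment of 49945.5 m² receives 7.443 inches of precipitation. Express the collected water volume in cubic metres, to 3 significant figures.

9440 cubic metres

Depth: 7.443 in × 25.4 = 189.0522 mm.
1 mm over 1 m² is 1 L, so volume = 189.0522 × 49945.5 = 9442306.7 L = 9440 m³.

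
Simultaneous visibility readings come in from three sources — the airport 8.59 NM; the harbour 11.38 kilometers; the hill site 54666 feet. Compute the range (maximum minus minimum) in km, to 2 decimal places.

5.28 km

the airport: 8.59 nmi = 15.9087 km.
the hill site: 54666 ft = 16.6622 km.
Spread: 16.6622 − 11.3800 = 5.28 km.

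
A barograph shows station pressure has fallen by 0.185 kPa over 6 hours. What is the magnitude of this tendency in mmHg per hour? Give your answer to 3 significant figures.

0.231 mmHg per hour

0.185 kPa / 6 h × 7.50062 mmHg/kPa = 0.231 mmHg/h.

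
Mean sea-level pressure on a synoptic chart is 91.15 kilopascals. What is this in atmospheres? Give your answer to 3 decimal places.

1 kPa = 0.00986923 atm, so 91.15 × 0.00986923 = 0.900 atm.

0.900 atm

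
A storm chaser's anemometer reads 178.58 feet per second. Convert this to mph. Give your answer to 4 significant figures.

1 ft/s = 0.681818 mph, so 178.58 × 0.681818 = 121.8 mph.

121.8 mph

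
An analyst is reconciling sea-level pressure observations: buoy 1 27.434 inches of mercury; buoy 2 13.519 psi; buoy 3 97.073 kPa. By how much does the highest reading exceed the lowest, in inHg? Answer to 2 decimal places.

1.23 inHg

buoy 2: 13.519 psi = 27.5250 inHg.
buoy 3: 97.073 kPa = 28.6656 inHg.
Spread: 28.6656 − 27.4340 = 1.23 inHg.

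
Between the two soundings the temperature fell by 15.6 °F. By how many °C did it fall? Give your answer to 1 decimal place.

8.7 °C

For a temperature change the 32° offset cancels: Δ°C = 15.6 × 0.5556 = 8.7 °C.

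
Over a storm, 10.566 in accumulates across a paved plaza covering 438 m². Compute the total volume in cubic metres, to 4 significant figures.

Depth: 10.566 in × 25.4 = 268.3764 mm.
1 mm over 1 m² is 1 L, so volume = 268.3764 × 438 = 117548.86 L = 117.5 m³.

117.5 cubic metres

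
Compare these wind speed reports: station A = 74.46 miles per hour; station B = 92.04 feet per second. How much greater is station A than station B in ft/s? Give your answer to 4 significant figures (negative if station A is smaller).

17.17 ft/s

station A: 74.46 mph = 109.2080 ft/s.
Difference: 109.2080 − 92.0400 = 17.17 ft/s.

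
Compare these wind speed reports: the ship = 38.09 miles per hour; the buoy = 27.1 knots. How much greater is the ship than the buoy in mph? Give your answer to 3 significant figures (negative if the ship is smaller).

the buoy: 27.1 kt = 31.1861 mph.
Difference: 38.0900 − 31.1861 = 6.90 mph.

6.90 mph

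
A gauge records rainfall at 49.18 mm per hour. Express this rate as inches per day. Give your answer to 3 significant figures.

46.5 in/day

49.18 mm/hour × 0.0393701 in/mm × 24 hour/day = 46.5 in/day.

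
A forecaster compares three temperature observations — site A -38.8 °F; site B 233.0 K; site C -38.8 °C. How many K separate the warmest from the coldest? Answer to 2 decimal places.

site A: -38.8 °F = -39.333 °C.
site B: 233.0 K = -40.150 °C.
Spread: (-38.800) − (-40.150) = 1.350 °C.

1.35 K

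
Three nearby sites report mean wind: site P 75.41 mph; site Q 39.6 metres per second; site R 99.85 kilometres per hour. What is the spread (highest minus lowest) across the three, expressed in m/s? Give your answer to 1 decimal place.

11.9 m/s

site P: 75.41 mph = 33.711 m/s.
site R: 99.85 km/h = 27.736 m/s.
Spread: 39.600 − 27.736 = 11.9 m/s.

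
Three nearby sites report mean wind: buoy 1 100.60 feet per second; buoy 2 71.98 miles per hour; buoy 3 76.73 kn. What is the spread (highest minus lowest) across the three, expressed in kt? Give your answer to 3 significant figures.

17.1 kt

buoy 1: 100.60 ft/s = 59.604 kt.
buoy 2: 71.98 mph = 62.549 kt.
Spread: 76.730 − 59.604 = 17.1 kt.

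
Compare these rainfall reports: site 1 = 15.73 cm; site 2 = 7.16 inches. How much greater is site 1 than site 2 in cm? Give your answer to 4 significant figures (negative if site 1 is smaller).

-2.456 cm

site 2: 7.16 in = 18.18640 cm.
Difference: 15.73000 − 18.18640 = -2.456 cm.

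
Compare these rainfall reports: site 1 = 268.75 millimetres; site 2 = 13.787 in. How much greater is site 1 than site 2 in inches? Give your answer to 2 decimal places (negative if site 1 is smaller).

site 1: 268.75 mm = 10.5807 in.
Difference: 10.5807 − 13.7870 = -3.21 in.

-3.21 in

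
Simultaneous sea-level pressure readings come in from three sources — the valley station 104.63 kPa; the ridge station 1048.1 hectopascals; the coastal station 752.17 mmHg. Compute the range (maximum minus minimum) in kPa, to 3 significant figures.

the ridge station: 1048.1 hPa = 104.8100 kPa.
the coastal station: 752.17 mmHg = 100.2811 kPa.
Spread: 104.8100 − 100.2811 = 4.53 kPa.

4.53 kPa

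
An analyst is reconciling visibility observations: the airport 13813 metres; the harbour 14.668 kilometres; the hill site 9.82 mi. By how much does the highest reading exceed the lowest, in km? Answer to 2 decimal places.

the airport: 13813 m = 13.8130 km.
the hill site: 9.82 SM = 15.8038 km.
Spread: 15.8038 − 13.8130 = 1.99 km.

1.99 km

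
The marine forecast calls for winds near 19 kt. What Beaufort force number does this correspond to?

Beaufort force 5

19 kt lies in the Beaufort 5 band (fresh breeze, 17–21 kt).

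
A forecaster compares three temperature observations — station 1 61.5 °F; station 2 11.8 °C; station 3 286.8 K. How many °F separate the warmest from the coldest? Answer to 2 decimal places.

8.26 °F

station 1: 61.5 °F = 16.389 °C.
station 3: 286.8 K = 13.650 °C.
Spread: 16.389 − 11.800 = 4.589 °C = 8.26 °F.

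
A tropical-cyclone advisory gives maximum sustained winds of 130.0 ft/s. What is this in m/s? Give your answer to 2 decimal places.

39.62 m/s

1 ft/s = 0.3048 m/s, so 130.0 × 0.3048 = 39.62 m/s.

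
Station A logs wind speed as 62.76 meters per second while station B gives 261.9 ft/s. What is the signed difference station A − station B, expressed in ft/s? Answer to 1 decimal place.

station A: 62.76 m/s = 205.906 ft/s.
Difference: 205.906 − 261.900 = -56.0 ft/s.

-56.0 ft/s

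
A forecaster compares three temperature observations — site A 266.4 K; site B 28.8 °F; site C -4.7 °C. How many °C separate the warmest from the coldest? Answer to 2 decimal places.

4.97 °C

site A: 266.4 K = -6.750 °C.
site B: 28.8 °F = -1.778 °C.
Spread: (-1.778) − (-6.750) = 4.972 °C.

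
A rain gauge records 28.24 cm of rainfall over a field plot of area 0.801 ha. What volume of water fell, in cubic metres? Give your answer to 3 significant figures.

Depth: 28.24 cm × 10 = 282.4 mm.
Area: 0.801 ha = 8010 m².
1 mm over 1 m² is 1 L, so volume = 282.4 × 8010 = 2262024 L = 2260 m³.

2260 cubic metres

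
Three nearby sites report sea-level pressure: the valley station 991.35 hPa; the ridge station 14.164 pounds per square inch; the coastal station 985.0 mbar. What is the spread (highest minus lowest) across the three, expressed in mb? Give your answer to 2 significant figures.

the valley station: 991.35 hPa = 991.35 mb.
the ridge station: 14.164 psi = 976.57 mb.
Spread: 991.35 − 976.57 = 15 mb.

15 mb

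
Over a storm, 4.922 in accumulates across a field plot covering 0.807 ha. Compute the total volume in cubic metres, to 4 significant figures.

Depth: 4.922 in × 25.4 = 125.0188 mm.
Area: 0.807 ha = 8070 m².
1 mm over 1 m² is 1 L, so volume = 125.0188 × 8070 = 1008901.7 L = 1009 m³.

1009 cubic metres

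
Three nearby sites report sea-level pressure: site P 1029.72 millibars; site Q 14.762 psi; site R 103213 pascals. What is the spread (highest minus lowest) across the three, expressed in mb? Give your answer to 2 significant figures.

14 mb

site Q: 14.762 psi = 1017.80 mb.
site R: 103213 Pa = 1032.13 mb.
Spread: 1032.13 − 1017.80 = 14 mb.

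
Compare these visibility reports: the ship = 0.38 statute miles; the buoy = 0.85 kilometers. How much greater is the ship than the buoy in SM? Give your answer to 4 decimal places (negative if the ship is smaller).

the buoy: 0.85 km = 0.528166 SM.
Difference: 0.380000 − 0.528166 = -0.1482 SM.

-0.1482 SM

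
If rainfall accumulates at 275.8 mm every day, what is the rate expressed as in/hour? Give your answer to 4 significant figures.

0.4524 in/hour

275.8 mm/day × 0.0393701 in/mm × 0.0416667 day/hour = 0.4524 in/hour.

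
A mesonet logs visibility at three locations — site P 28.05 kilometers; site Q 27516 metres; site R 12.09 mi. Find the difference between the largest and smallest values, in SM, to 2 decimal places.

5.34 SM

site P: 28.05 km = 17.4295 SM.
site Q: 27516 m = 17.0976 SM.
Spread: 17.4295 − 12.0900 = 5.34 SM.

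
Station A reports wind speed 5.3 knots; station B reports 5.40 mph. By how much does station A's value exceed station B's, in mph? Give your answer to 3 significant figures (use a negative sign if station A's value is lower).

station A: 5.3 kt = 6.09913 mph.
Difference: 6.09913 − 5.40000 = 0.699 mph.

0.699 mph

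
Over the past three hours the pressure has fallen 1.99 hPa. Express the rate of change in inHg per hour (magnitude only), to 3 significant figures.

0.0196 inHg per hour

1.99 hPa / 3 h × 0.02953 inHg/hPa = 0.0196 inHg/h.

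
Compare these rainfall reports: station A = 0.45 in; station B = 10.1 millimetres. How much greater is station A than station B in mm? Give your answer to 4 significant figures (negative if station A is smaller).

station A: 0.45 in = 11.43000 mm.
Difference: 11.43000 − 10.10000 = 1.330 mm.

1.330 mm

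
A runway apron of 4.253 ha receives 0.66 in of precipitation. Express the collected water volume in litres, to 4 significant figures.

Depth: 0.66 in × 25.4 = 16.764 mm.
Area: 4.253 ha = 42530 m².
1 mm over 1 m² is 1 L, so volume = 16.764 × 42530 = 712972.92 L ≈ 713000 L.

713000 litres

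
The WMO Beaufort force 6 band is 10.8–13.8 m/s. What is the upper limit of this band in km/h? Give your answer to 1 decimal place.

49.7 km/h

10.8–13.8 m/s × 3.6 = 38.9–49.7 km/h.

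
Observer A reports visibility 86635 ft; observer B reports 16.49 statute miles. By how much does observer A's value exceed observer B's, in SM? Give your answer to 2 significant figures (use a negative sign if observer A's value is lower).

-0.082 SM

observer A: 86635 ft = 16.40814 SM.
Difference: 16.40814 − 16.49000 = -0.082 SM.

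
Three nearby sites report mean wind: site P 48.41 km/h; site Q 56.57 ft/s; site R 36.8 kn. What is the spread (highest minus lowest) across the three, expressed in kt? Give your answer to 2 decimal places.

site P: 48.41 km/h = 26.1393 kt.
site Q: 56.57 ft/s = 33.5168 kt.
Spread: 36.8000 − 26.1393 = 10.66 kt.

10.66 kt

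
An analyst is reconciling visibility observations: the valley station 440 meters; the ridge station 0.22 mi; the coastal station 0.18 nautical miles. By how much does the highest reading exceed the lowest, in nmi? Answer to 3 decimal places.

the valley station: 440 m = 0.23758 nmi.
the ridge station: 0.22 SM = 0.19117 nmi.
Spread: 0.23758 − 0.18000 = 0.058 nmi.

0.058 nmi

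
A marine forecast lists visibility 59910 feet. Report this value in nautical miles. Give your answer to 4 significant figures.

1 ft = 0.000164579 nmi, so 59910 × 0.000164579 = 9.860 nmi.

9.860 nmi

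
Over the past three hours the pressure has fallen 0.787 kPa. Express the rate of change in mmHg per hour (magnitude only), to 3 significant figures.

1.97 mmHg per hour

0.787 kPa / 3 h × 7.50062 mmHg/kPa = 1.97 mmHg/h.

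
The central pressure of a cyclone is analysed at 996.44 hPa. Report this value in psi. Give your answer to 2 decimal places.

14.45 psi

1 hPa = 0.0145038 psi, so 996.44 × 0.0145038 = 14.45 psi.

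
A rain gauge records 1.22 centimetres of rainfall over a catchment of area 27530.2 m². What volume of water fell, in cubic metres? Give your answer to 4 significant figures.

335.9 cubic metres

Depth: 1.22 cm × 10 = 12.2 mm.
1 mm over 1 m² is 1 L, so volume = 12.2 × 27530.2 = 335868.44 L = 335.9 m³.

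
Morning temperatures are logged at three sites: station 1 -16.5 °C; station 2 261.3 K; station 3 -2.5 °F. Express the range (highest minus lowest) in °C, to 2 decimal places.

7.32 °C

station 2: 261.3 K = -11.850 °C.
station 3: -2.5 °F = -19.167 °C.
Spread: (-11.850) − (-19.167) = 7.317 °C.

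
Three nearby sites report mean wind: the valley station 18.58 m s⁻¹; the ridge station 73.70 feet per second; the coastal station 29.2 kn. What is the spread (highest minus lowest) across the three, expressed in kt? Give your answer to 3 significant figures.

14.5 kt

the valley station: 18.58 m/s = 36.117 kt.
the ridge station: 73.70 ft/s = 43.666 kt.
Spread: 43.666 − 29.200 = 14.5 kt.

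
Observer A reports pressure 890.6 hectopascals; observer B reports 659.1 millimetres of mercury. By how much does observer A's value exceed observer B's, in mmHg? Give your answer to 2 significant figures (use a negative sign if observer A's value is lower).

observer A: 890.6 hPa = 668.005 mmHg.
Difference: 668.005 − 659.100 = 8.9 mmHg.

8.9 mmHg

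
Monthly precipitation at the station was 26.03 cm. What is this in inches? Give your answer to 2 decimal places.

1 cm = 0.393701 in, so 26.03 × 0.393701 = 10.25 in.

10.25 in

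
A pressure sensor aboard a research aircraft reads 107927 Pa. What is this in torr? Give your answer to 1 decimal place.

809.5 mmHg

1 Pa = 0.00750062 mmHg, so 107927 × 0.00750062 = 809.5 mmHg.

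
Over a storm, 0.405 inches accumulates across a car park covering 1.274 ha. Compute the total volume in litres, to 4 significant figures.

Depth: 0.405 in × 25.4 = 10.287 mm.
Area: 1.274 ha = 12740 m².
1 mm over 1 m² is 1 L, so volume = 10.287 × 12740 = 131056.38 L ≈ 131100 L.

131100 litres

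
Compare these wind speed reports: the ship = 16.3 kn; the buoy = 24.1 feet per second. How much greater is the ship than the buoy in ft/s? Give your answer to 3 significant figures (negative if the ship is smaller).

3.41 ft/s

the ship: 16.3 kt = 27.5113 ft/s.
Difference: 27.5113 − 24.1000 = 3.41 ft/s.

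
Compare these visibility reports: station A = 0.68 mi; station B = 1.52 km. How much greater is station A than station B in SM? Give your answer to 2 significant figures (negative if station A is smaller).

-0.26 SM

station B: 1.52 km = 0.9445 SM.
Difference: 0.6800 − 0.9445 = -0.26 SM.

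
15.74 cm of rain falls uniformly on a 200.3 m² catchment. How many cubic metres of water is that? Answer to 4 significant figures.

Depth: 15.74 cm × 10 = 157.4 mm.
1 mm over 1 m² is 1 L, so volume = 157.4 × 200.3 = 31527.22 L = 31.53 m³.

31.53 cubic metres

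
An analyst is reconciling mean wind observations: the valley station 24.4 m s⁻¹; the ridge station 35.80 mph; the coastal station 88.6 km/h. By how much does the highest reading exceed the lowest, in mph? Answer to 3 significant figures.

19.3 mph

the valley station: 24.4 m/s = 54.581 mph.
the coastal station: 88.6 km/h = 55.053 mph.
Spread: 55.053 − 35.800 = 19.3 mph.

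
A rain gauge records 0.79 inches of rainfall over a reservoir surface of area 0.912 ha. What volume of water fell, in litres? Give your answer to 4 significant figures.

183000 litres

Depth: 0.79 in × 25.4 = 20.066 mm.
Area: 0.912 ha = 9120 m².
1 mm over 1 m² is 1 L, so volume = 20.066 × 9120 = 183001.92 L ≈ 183000 L.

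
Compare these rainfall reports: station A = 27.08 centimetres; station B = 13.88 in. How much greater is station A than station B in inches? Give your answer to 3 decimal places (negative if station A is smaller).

station A: 27.08 cm = 10.66142 in.
Difference: 10.66142 − 13.88000 = -3.219 in.

-3.219 in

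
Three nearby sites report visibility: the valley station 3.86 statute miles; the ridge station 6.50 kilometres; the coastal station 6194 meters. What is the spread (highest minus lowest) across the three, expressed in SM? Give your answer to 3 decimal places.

the ridge station: 6.50 km = 4.03891 SM.
the coastal station: 6194 m = 3.84877 SM.
Spread: 4.03891 − 3.84877 = 0.190 SM.

0.190 SM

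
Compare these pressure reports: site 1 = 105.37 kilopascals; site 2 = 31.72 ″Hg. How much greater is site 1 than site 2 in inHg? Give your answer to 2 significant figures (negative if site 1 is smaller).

-0.60 inHg

site 1: 105.37 kPa = 31.1157 inHg.
Difference: 31.1157 − 31.7200 = -0.60 inHg.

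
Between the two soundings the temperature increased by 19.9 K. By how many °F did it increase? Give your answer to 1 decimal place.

35.8 °F

For a temperature change the 32° offset cancels: Δ°F = 19.9 × 1.8 = 35.8 °F.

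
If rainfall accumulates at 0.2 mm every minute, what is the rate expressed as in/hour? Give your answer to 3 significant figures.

0.472 in/hour

0.2 mm/minute × 0.0393701 in/mm × 60 minute/hour = 0.472 in/hour.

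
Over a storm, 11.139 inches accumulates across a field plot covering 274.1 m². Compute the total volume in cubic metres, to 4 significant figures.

Depth: 11.139 in × 25.4 = 282.9306 mm.
1 mm over 1 m² is 1 L, so volume = 282.9306 × 274.1 = 77551.277 L = 77.55 m³.

77.55 cubic metres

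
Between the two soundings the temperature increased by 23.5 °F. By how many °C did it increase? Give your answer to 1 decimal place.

Converting a difference, only the 9/5 scale factor applies: Δ°C = 23.5 × 0.5556 = 13.1 °C.

13.1 °C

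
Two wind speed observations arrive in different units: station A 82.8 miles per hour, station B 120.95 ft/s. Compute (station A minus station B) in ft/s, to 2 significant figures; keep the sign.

station A: 82.8 mph = 121.4400 ft/s.
Difference: 121.4400 − 120.9500 = 0.49 ft/s.

0.49 ft/s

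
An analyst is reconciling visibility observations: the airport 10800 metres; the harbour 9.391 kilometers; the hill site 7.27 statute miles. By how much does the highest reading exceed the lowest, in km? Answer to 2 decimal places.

2.31 km

the airport: 10800 m = 10.8000 km.
the hill site: 7.27 SM = 11.6999 km.
Spread: 11.6999 − 9.3910 = 2.31 km.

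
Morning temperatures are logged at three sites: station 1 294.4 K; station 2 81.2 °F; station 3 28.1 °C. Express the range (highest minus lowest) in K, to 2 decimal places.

6.85 K

station 1: 294.4 K = 21.250 °C.
station 2: 81.2 °F = 27.333 °C.
Spread: 28.100 − 21.250 = 6.850 °C.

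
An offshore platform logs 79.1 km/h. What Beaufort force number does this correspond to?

Beaufort force 9

79.1 km/h = 22.0 m/s, which is Beaufort 9 (strong gale, 20.8–24.4 m/s).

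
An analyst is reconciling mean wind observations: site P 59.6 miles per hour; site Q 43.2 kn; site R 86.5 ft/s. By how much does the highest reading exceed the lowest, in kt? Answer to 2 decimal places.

site P: 59.6 mph = 51.7910 kt.
site R: 86.5 ft/s = 51.2498 kt.
Spread: 51.7910 − 43.2000 = 8.59 kt.

8.59 kt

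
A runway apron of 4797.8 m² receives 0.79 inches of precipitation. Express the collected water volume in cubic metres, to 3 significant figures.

Depth: 0.79 in × 25.4 = 20.066 mm.
1 mm over 1 m² is 1 L, so volume = 20.066 × 4797.8 = 96272.655 L = 96.3 m³.

96.3 cubic metres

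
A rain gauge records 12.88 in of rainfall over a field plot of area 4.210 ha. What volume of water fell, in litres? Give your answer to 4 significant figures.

Depth: 12.88 in × 25.4 = 327.152 mm.
Area: 4.210 ha = 42100 m².
1 mm over 1 m² is 1 L, so volume = 327.152 × 42100 = 13773099 L ≈ 13770000 L.

13770000 litres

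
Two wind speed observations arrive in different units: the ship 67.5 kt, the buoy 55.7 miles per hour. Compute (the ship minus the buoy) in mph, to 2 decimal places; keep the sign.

the ship: 67.5 kt = 77.6776 mph.
Difference: 77.6776 − 55.7000 = 21.98 mph.

21.98 mph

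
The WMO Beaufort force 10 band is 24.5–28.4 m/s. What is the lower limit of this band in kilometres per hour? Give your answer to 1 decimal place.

88.2 km/h

24.5–28.4 m/s × 3.6 = 88.2–102.2 km/h.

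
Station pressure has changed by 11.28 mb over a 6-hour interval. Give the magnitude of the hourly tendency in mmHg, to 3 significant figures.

1.41 mmHg per hour

11.28 mb / 6 h × 0.750062 mmHg/mb = 1.41 mmHg/h.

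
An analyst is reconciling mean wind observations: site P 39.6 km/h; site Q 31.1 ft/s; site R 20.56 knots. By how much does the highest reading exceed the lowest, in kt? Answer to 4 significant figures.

site P: 39.6 km/h = 21.38229 kt.
site Q: 31.1 ft/s = 18.42625 kt.
Spread: 21.38229 − 18.42625 = 2.956 kt.

2.956 kt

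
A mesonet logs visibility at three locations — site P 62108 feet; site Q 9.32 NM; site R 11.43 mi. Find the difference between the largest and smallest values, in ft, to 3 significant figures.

5480 ft

site Q: 9.32 nmi = 56629.40 ft.
site R: 11.43 SM = 60350.40 ft.
Spread: 62108.00 − 56629.40 = 5480 ft.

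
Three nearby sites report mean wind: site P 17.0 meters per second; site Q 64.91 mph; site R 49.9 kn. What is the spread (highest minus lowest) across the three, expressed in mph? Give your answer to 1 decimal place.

site P: 17.0 m/s = 38.028 mph.
site R: 49.9 kt = 57.424 mph.
Spread: 64.910 − 38.028 = 26.9 mph.

26.9 mph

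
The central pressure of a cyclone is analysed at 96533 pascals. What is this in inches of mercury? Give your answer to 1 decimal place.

28.5 inHg

1 Pa = 0.0002953 inHg, so 96533 × 0.0002953 = 28.5 inHg.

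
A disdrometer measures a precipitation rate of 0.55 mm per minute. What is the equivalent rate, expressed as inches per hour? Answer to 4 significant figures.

1.299 in/hour

0.55 mm/minute × 0.0393701 in/mm × 60 minute/hour = 1.299 in/hour.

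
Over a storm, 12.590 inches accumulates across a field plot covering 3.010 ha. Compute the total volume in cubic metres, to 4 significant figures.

9626 cubic metres

Depth: 12.590 in × 25.4 = 319.786 mm.
Area: 3.010 ha = 30100 m².
1 mm over 1 m² is 1 L, so volume = 319.786 × 30100 = 9625558.6 L = 9626 m³.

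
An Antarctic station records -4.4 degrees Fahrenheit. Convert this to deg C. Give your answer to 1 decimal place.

°C = (°F − 32) × 5/9 = (-4.4 − 32) / 1.8 = -20.2 °C.

-20.2 °C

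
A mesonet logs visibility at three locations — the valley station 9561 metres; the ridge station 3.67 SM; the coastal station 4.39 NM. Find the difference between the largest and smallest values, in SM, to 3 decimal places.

the valley station: 9561 m = 5.94093 SM.
the coastal station: 4.39 nmi = 5.05192 SM.
Spread: 5.94093 − 3.67000 = 2.271 SM.

2.271 SM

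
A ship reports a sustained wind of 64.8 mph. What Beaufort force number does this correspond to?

64.8 mph = 29.0 m/s, which is Beaufort 11 (violent storm, 28.5–32.6 m/s).

Beaufort force 11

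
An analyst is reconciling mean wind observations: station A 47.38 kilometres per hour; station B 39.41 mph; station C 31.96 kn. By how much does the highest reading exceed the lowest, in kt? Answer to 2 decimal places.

8.66 kt

station A: 47.38 km/h = 25.5832 kt.
station B: 39.41 mph = 34.2464 kt.
Spread: 34.2464 − 25.5832 = 8.66 kt.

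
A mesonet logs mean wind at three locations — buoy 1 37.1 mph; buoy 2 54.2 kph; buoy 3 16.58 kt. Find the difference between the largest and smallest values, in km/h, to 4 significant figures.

buoy 1: 37.1 mph = 59.7067 km/h.
buoy 3: 16.58 kt = 30.7062 km/h.
Spread: 59.7067 − 30.7062 = 29.00 km/h.

29.00 km/h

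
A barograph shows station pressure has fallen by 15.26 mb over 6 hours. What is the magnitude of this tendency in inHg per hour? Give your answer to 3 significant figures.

0.0751 inHg per hour

15.26 mb / 6 h × 0.02953 inHg/mb = 0.0751 inHg/h.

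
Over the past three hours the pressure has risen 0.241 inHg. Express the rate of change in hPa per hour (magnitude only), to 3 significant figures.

2.72 hPa per hour

0.241 inHg / 3 h × 33.8639 hPa/inHg = 2.72 hPa/h.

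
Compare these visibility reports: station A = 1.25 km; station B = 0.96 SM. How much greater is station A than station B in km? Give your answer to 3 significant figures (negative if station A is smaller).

-0.295 km

station B: 0.96 SM = 1.54497 km.
Difference: 1.25000 − 1.54497 = -0.295 km.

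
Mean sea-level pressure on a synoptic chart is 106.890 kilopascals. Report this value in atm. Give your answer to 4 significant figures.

1 kPa = 0.00986923 atm, so 106.890 × 0.00986923 = 1.055 atm.

1.055 atm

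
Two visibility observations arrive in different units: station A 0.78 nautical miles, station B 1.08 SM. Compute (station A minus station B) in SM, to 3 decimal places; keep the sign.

station A: 0.78 nmi = 0.89761 SM.
Difference: 0.89761 − 1.08000 = -0.182 SM.

-0.182 SM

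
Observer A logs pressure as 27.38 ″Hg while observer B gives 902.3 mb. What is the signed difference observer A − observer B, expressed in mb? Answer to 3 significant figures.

24.9 mb

observer A: 27.38 inHg = 927.193 mb.
Difference: 927.193 − 902.300 = 24.9 mb.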